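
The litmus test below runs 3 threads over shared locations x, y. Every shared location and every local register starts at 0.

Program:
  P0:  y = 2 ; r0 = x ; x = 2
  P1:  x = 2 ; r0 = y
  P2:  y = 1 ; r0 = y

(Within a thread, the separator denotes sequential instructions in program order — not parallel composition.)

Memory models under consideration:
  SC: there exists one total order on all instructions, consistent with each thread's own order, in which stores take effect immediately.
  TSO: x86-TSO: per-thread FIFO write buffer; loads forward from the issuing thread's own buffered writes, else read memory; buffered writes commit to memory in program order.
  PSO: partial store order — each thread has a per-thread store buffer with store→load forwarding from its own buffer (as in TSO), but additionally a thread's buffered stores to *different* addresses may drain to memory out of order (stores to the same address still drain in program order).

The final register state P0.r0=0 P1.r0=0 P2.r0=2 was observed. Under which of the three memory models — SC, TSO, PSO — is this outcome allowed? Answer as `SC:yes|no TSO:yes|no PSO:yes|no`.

outcome vector order: (P0.r0,P1.r0,P2.r0)
[SC] allowed = {0/1/1; 0/2/1; 0/2/2; 2/0/1; 2/0/2; 2/1/1; 2/1/2; 2/2/1; 2/2/2}
[TSO] allowed = {0/0/1; 0/0/2; 0/1/1; 0/1/2; 0/2/1; 0/2/2; 2/0/1; 2/0/2; 2/1/1; 2/1/2; 2/2/1; 2/2/2}
[PSO] allowed = {0/0/1; 0/0/2; 0/1/1; 0/1/2; 0/2/1; 0/2/2; 2/0/1; 2/0/2; 2/1/1; 2/1/2; 2/2/1; 2/2/2}
target 0/0/2 ∈ {TSO,PSO}

SC:no TSO:yes PSO:yes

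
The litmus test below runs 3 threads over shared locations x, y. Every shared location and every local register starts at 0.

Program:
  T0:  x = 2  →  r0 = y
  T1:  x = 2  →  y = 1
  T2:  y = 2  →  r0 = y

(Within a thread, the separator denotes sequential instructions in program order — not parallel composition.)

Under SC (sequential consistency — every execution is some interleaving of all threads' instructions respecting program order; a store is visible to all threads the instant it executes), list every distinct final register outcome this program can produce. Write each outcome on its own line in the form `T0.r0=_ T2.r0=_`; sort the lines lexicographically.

T0.r0=0 T2.r0=1
T0.r0=0 T2.r0=2
T0.r0=1 T2.r0=1
T0.r0=1 T2.r0=2
T0.r0=2 T2.r0=1
T0.r0=2 T2.r0=2

outcome vector order: (T0.r0,T2.r0)
|SC outcomes| = 6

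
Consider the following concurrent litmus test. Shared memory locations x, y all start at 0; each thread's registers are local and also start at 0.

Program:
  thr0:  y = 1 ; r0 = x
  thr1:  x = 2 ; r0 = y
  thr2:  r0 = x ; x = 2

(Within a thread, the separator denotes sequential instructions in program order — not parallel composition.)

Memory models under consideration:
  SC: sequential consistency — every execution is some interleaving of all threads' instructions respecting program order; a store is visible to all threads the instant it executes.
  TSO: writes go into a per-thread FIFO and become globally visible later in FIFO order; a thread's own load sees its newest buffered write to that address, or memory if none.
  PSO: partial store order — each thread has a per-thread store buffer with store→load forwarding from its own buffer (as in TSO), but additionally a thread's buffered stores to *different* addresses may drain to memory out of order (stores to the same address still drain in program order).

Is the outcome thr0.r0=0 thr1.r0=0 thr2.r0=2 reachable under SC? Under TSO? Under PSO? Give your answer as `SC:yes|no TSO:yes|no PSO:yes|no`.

outcome vector order: (thr0.r0,thr1.r0,thr2.r0)
SC: 6 outcomes — {0/1/0; 0/1/2; 2/0/0; 2/0/2; 2/1/0; 2/1/2}
TSO: 8 outcomes — {0/0/0; 0/0/2; 0/1/0; 0/1/2; 2/0/0; 2/0/2; 2/1/0; 2/1/2}
PSO: 8 outcomes — {0/0/0; 0/0/2; 0/1/0; 0/1/2; 2/0/0; 2/0/2; 2/1/0; 2/1/2}
target 0/0/2 ∈ {TSO,PSO}

SC:no TSO:yes PSO:yes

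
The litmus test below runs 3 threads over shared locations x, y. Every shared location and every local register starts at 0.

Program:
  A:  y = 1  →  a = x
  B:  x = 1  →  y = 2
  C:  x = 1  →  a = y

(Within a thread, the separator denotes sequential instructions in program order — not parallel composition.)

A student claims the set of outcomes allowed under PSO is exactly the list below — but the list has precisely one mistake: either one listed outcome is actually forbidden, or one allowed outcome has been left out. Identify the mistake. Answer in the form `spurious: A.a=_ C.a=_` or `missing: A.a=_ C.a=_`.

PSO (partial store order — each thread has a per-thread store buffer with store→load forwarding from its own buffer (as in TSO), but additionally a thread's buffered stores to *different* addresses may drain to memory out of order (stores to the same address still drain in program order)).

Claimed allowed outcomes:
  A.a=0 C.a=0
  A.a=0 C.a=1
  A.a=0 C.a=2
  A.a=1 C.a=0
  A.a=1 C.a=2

missing: A.a=1 C.a=1

outcome vector order: (A.a,C.a)
PSO (6): (0,0) (0,1) (0,2) (1,0) (1,1) (1,2)
PSO∖claimed = {(1,1)}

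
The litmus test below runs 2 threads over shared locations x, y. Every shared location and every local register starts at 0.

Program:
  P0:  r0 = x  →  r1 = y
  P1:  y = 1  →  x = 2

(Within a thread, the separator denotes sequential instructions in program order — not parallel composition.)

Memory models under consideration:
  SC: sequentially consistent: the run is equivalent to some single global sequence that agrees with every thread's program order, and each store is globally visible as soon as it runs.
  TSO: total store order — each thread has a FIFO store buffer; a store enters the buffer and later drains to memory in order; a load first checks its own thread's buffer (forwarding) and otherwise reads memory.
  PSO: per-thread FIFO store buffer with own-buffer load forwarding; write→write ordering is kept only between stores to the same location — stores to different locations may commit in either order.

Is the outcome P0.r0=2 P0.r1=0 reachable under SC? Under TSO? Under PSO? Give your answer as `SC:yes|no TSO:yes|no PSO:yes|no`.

SC:no TSO:no PSO:yes

outcome vector order: (P0.r0,P0.r1)
SC (3): 0/0, 0/1, 2/1
TSO (3): 0/0, 0/1, 2/1
PSO (4): 0/0, 0/1, 2/0, 2/1
target 2/0 ∈ {PSO}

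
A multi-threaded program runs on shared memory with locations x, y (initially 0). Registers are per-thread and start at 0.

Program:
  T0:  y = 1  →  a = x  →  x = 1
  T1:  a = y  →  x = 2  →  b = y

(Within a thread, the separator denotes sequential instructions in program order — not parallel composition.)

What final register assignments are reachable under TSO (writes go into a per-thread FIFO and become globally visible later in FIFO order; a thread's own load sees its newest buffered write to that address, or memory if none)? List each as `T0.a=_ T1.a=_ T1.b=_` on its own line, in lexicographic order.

T0.a=0 T1.a=0 T1.b=0
T0.a=0 T1.a=0 T1.b=1
T0.a=0 T1.a=1 T1.b=1
T0.a=2 T1.a=0 T1.b=0
T0.a=2 T1.a=0 T1.b=1
T0.a=2 T1.a=1 T1.b=1

outcome vector order: (T0.a,T1.a,T1.b)
|TSO outcomes| = 6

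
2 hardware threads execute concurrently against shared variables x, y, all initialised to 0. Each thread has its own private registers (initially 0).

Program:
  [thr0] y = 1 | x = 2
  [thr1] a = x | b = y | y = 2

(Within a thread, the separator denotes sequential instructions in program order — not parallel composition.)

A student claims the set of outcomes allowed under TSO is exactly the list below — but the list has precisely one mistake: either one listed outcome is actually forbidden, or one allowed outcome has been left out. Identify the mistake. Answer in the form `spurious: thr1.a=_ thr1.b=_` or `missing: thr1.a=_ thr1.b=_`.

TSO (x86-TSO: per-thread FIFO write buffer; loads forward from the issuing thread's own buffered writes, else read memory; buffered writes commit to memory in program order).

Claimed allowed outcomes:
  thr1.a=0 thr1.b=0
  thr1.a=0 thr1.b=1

outcome vector order: (thr1.a,thr1.b)
[TSO] allowed = {(0,0) (0,1) (2,1)}
TSO∖claimed = {(2,1)}

missing: thr1.a=2 thr1.b=1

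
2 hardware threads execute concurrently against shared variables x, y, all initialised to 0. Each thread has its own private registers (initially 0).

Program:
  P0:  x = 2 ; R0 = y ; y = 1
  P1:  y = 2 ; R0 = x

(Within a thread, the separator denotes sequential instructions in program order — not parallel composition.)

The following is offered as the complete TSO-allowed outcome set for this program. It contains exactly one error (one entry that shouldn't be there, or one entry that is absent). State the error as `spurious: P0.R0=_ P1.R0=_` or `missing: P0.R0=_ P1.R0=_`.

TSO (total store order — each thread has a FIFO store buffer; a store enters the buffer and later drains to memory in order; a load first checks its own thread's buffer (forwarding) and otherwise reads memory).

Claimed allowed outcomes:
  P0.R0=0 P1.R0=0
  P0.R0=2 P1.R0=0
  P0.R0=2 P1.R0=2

outcome vector order: (P0.R0,P1.R0)
TSO (4): 00 02 20 22
TSO∖claimed = {02}

missing: P0.R0=0 P1.R0=2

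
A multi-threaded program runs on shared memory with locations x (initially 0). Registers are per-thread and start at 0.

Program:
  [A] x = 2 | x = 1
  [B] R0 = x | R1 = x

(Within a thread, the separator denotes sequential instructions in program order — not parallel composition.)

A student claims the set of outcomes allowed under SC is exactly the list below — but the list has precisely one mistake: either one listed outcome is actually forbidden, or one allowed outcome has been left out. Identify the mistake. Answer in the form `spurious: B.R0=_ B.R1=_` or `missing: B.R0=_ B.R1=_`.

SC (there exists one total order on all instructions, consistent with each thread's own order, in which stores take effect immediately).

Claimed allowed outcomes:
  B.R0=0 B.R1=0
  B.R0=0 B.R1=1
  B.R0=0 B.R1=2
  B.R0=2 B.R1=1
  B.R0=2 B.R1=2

outcome vector order: (B.R0,B.R1)
SC: 6 outcomes — {00; 01; 02; 11; 21; 22}
SC∖claimed = {11}

missing: B.R0=1 B.R1=1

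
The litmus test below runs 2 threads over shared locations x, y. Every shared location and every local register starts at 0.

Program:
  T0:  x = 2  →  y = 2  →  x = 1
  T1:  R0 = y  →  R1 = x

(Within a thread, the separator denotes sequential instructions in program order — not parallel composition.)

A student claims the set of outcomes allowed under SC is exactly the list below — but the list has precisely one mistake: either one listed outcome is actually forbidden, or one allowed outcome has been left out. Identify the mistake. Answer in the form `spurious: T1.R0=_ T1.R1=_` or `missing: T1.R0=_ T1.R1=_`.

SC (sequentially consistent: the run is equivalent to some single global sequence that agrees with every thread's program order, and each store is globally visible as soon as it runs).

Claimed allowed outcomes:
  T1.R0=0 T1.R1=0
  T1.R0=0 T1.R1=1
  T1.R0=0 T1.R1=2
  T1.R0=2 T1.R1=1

outcome vector order: (T1.R0,T1.R1)
SC (5): <0 0>; <0 1>; <0 2>; <2 1>; <2 2>
SC∖claimed = {<2 2>}

missing: T1.R0=2 T1.R1=2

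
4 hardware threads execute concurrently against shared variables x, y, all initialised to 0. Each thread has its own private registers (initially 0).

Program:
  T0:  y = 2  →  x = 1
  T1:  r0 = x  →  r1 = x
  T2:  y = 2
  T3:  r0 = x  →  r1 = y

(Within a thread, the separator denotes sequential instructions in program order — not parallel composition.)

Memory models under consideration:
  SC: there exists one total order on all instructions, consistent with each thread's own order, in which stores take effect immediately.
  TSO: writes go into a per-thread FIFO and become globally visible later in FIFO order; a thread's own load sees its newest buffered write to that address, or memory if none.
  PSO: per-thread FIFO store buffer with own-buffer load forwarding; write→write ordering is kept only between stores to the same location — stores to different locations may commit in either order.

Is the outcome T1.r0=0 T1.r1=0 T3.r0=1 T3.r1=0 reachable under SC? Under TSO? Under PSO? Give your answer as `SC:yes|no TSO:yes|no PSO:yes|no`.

outcome vector order: (T1.r0,T1.r1,T3.r0,T3.r1)
[SC] allowed = {0000, 0002, 0012, 0100, 0102, 0112, 1100, 1102, 1112}
[TSO] allowed = {0000, 0002, 0012, 0100, 0102, 0112, 1100, 1102, 1112}
[PSO] allowed = {0000, 0002, 0010, 0012, 0100, 0102, 0110, 0112, 1100, 1102, 1110, 1112}
target 0010 ∈ {PSO}

SC:no TSO:no PSO:yes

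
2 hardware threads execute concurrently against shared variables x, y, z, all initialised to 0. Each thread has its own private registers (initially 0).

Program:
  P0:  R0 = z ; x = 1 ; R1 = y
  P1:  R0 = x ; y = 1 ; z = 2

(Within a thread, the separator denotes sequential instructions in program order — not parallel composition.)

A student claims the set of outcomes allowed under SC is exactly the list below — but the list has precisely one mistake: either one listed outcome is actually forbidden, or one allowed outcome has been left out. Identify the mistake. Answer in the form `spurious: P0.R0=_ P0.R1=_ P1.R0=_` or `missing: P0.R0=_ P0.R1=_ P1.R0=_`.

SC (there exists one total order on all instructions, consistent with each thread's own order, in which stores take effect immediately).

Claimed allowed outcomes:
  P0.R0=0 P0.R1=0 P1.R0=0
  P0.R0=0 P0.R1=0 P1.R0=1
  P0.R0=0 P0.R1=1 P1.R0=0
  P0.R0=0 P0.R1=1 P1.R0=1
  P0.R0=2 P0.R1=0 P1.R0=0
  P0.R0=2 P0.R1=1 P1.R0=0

spurious: P0.R0=2 P0.R1=0 P1.R0=0

outcome vector order: (P0.R0,P0.R1,P1.R0)
under SC → 000; 001; 010; 011; 210
claimed∖SC = {200}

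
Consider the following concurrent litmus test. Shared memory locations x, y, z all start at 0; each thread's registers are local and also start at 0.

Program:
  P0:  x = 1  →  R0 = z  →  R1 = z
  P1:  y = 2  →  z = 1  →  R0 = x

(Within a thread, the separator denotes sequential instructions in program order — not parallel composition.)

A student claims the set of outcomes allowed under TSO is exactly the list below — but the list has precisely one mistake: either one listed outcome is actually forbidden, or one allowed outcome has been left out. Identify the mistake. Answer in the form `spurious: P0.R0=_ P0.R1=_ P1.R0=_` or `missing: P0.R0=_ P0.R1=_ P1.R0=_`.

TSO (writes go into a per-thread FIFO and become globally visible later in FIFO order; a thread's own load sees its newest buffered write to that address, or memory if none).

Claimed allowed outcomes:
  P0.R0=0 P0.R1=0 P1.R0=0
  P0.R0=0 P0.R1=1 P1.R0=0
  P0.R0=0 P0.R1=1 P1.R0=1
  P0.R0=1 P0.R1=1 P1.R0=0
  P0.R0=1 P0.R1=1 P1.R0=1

missing: P0.R0=0 P0.R1=0 P1.R0=1

outcome vector order: (P0.R0,P0.R1,P1.R0)
[TSO] allowed = {(0,0,0), (0,0,1), (0,1,0), (0,1,1), (1,1,0), (1,1,1)}
TSO∖claimed = {(0,0,1)}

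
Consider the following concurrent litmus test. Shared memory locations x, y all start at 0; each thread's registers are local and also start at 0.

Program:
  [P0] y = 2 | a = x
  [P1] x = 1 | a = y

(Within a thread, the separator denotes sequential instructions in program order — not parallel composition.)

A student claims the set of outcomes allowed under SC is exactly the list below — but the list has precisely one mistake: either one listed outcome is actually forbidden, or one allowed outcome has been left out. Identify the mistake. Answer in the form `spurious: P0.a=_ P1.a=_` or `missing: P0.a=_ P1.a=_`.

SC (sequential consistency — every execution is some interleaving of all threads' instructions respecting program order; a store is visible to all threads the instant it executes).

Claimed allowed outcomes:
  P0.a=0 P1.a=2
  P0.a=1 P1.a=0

outcome vector order: (P0.a,P1.a)
under SC → (0,2), (1,0), (1,2)
SC∖claimed = {(1,2)}

missing: P0.a=1 P1.a=2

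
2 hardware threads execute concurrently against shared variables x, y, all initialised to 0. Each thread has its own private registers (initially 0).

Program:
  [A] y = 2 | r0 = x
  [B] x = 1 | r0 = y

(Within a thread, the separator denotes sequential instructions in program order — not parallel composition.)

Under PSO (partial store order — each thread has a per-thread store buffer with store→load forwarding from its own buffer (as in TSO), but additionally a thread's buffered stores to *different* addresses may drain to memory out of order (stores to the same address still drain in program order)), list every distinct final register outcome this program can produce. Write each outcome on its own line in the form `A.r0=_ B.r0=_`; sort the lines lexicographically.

outcome vector order: (A.r0,B.r0)
|PSO outcomes| = 4

A.r0=0 B.r0=0
A.r0=0 B.r0=2
A.r0=1 B.r0=0
A.r0=1 B.r0=2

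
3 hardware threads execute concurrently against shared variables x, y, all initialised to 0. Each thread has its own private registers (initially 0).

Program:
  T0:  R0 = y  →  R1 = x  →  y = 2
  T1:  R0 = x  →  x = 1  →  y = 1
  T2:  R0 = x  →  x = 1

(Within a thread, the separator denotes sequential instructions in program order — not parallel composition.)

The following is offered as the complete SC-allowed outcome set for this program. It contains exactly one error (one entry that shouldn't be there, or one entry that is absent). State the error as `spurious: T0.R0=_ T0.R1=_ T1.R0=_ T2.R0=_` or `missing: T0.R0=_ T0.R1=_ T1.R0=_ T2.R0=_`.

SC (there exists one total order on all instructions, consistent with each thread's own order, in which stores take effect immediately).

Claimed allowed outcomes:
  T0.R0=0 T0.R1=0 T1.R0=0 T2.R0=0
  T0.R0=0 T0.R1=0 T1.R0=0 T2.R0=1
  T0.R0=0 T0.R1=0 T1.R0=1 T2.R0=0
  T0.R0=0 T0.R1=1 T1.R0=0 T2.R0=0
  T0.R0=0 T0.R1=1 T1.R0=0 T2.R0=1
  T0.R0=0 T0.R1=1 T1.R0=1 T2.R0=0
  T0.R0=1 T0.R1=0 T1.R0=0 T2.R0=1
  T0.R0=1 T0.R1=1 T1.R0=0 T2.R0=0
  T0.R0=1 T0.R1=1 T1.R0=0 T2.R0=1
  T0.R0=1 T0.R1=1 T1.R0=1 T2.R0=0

outcome vector order: (T0.R0,T0.R1,T1.R0,T2.R0)
SC (9): (0,0,0,0), (0,0,0,1), (0,0,1,0), (0,1,0,0), (0,1,0,1), (0,1,1,0), (1,1,0,0), (1,1,0,1), (1,1,1,0)
claimed∖SC = {(1,0,0,1)}

spurious: T0.R0=1 T0.R1=0 T1.R0=0 T2.R0=1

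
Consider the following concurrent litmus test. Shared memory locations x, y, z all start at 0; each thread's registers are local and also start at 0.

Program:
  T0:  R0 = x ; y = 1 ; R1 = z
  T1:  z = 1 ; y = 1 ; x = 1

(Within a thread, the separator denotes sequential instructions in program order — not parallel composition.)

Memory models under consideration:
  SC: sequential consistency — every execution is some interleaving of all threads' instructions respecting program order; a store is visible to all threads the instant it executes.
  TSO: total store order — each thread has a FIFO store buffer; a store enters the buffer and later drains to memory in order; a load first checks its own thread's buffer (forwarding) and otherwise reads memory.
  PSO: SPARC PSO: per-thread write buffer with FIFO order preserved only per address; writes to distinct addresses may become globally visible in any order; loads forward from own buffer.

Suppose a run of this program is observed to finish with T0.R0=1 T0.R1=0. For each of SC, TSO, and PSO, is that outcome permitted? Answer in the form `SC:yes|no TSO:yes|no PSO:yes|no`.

outcome vector order: (T0.R0,T0.R1)
[SC] allowed = {(0,0); (0,1); (1,1)}
[TSO] allowed = {(0,0); (0,1); (1,1)}
[PSO] allowed = {(0,0); (0,1); (1,0); (1,1)}
target (1,0) ∈ {PSO}

SC:no TSO:no PSO:yes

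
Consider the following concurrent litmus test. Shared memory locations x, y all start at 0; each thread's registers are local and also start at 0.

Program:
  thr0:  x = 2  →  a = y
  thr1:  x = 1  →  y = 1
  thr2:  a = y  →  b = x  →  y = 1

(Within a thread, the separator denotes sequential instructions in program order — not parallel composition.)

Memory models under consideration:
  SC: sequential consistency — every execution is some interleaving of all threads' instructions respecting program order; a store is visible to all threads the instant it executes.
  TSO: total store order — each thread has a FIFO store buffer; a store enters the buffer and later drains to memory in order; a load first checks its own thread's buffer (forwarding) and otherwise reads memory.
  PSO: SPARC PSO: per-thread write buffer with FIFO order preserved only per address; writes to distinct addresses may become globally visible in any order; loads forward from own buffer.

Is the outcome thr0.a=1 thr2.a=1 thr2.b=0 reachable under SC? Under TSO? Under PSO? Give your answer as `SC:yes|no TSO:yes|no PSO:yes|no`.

SC:no TSO:no PSO:yes

outcome vector order: (thr0.a,thr2.a,thr2.b)
[SC] allowed = {(0,0,0); (0,0,1); (0,0,2); (0,1,1); (0,1,2); (1,0,0); (1,0,1); (1,0,2); (1,1,1); (1,1,2)}
[TSO] allowed = {(0,0,0); (0,0,1); (0,0,2); (0,1,1); (0,1,2); (1,0,0); (1,0,1); (1,0,2); (1,1,1); (1,1,2)}
[PSO] allowed = {(0,0,0); (0,0,1); (0,0,2); (0,1,0); (0,1,1); (0,1,2); (1,0,0); (1,0,1); (1,0,2); (1,1,0); (1,1,1); (1,1,2)}
target (1,1,0) ∈ {PSO}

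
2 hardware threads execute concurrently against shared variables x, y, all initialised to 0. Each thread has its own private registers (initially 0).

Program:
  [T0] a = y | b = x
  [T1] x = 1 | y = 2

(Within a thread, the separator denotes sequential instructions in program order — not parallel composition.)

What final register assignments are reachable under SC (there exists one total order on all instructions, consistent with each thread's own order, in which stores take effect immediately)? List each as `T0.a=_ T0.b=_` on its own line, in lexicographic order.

outcome vector order: (T0.a,T0.b)
|SC outcomes| = 3

T0.a=0 T0.b=0
T0.a=0 T0.b=1
T0.a=2 T0.b=1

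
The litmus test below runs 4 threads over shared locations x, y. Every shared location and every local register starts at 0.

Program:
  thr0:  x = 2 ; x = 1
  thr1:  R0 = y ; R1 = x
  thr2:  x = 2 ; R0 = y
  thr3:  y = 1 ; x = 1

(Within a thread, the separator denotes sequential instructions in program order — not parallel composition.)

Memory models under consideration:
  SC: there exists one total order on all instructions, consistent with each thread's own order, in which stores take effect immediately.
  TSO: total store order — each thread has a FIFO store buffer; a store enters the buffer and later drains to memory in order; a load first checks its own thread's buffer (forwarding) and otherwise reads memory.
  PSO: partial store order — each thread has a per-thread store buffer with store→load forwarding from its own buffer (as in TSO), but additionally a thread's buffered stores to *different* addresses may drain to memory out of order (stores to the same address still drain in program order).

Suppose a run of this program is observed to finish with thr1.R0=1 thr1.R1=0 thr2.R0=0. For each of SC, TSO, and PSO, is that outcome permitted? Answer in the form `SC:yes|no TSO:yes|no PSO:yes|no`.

SC:no TSO:yes PSO:yes

outcome vector order: (thr1.R0,thr1.R1,thr2.R0)
[SC] allowed = {0/0/0 0/0/1 0/1/0 0/1/1 0/2/0 0/2/1 1/0/1 1/1/0 1/1/1 1/2/0 1/2/1}
[TSO] allowed = {0/0/0 0/0/1 0/1/0 0/1/1 0/2/0 0/2/1 1/0/0 1/0/1 1/1/0 1/1/1 1/2/0 1/2/1}
[PSO] allowed = {0/0/0 0/0/1 0/1/0 0/1/1 0/2/0 0/2/1 1/0/0 1/0/1 1/1/0 1/1/1 1/2/0 1/2/1}
target 1/0/0 ∈ {TSO,PSO}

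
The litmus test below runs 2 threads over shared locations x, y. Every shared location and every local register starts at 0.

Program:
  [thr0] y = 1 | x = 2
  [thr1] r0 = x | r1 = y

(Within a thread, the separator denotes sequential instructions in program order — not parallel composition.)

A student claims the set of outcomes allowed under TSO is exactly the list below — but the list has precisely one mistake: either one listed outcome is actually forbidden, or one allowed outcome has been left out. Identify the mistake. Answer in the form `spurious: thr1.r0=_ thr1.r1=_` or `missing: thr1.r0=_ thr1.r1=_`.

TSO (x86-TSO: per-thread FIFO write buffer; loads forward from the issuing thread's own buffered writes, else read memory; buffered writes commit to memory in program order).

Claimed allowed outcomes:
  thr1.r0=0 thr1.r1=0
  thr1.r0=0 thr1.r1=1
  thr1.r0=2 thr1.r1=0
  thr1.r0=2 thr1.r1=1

outcome vector order: (thr1.r0,thr1.r1)
TSO (3): 00, 01, 21
claimed∖TSO = {20}

spurious: thr1.r0=2 thr1.r1=0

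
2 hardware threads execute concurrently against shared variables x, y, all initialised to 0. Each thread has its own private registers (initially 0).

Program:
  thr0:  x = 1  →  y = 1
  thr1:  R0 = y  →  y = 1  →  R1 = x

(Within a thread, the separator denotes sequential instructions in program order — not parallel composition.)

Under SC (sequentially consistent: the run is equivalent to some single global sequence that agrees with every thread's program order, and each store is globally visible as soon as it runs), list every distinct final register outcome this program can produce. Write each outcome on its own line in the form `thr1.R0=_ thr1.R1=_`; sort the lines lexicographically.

thr1.R0=0 thr1.R1=0
thr1.R0=0 thr1.R1=1
thr1.R0=1 thr1.R1=1

outcome vector order: (thr1.R0,thr1.R1)
|SC outcomes| = 3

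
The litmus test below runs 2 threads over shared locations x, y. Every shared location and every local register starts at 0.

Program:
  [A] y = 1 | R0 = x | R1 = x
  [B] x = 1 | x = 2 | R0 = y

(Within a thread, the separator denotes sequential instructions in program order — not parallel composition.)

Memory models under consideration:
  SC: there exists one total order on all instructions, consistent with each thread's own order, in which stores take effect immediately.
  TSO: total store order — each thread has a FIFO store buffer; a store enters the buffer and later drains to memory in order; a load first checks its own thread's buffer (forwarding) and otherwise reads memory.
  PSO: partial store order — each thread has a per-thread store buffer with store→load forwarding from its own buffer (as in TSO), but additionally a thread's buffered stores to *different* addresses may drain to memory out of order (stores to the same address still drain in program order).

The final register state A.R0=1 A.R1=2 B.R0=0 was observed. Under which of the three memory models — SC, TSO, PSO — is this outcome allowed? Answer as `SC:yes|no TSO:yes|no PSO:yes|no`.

SC:no TSO:yes PSO:yes

outcome vector order: (A.R0,A.R1,B.R0)
SC: 7 outcomes — {001, 011, 021, 111, 121, 220, 221}
TSO: 12 outcomes — {000, 001, 010, 011, 020, 021, 110, 111, 120, 121, 220, 221}
PSO: 12 outcomes — {000, 001, 010, 011, 020, 021, 110, 111, 120, 121, 220, 221}
target 120 ∈ {TSO,PSO}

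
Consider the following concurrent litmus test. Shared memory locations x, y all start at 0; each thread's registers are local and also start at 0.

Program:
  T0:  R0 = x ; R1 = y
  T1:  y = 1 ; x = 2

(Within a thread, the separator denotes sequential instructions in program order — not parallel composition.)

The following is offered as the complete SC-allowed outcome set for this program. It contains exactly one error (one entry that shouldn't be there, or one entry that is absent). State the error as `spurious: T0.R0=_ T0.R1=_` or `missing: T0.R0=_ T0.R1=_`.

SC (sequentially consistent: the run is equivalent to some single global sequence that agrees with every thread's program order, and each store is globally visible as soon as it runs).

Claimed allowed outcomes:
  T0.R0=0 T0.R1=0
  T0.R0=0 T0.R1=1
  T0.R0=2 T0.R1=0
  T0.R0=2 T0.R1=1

outcome vector order: (T0.R0,T0.R1)
SC: 3 outcomes — {(0,0); (0,1); (2,1)}
claimed∖SC = {(2,0)}

spurious: T0.R0=2 T0.R1=0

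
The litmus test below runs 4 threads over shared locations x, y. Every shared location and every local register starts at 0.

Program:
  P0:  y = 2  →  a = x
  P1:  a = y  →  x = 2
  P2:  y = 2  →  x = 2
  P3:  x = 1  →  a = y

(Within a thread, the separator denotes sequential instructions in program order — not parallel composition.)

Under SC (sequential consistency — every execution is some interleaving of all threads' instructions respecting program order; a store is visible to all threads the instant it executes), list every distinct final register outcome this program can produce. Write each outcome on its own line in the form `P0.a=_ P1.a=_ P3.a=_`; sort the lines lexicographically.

outcome vector order: (P0.a,P1.a,P3.a)
|SC outcomes| = 10

P0.a=0 P1.a=0 P3.a=2
P0.a=0 P1.a=2 P3.a=2
P0.a=1 P1.a=0 P3.a=0
P0.a=1 P1.a=0 P3.a=2
P0.a=1 P1.a=2 P3.a=0
P0.a=1 P1.a=2 P3.a=2
P0.a=2 P1.a=0 P3.a=0
P0.a=2 P1.a=0 P3.a=2
P0.a=2 P1.a=2 P3.a=0
P0.a=2 P1.a=2 P3.a=2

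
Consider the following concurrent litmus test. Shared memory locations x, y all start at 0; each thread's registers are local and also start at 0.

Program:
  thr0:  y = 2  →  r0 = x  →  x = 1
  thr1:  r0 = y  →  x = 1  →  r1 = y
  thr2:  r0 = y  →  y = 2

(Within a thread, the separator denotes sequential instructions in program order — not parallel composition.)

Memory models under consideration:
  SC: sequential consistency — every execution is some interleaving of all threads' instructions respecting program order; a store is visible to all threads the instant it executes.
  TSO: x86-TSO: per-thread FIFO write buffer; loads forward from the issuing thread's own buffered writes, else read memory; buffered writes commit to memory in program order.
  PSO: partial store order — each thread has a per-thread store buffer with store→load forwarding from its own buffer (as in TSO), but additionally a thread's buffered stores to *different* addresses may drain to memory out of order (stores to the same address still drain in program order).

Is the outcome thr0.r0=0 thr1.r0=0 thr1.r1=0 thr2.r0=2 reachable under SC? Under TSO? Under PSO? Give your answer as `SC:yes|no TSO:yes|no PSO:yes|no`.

SC:no TSO:yes PSO:yes

outcome vector order: (thr0.r0,thr1.r0,thr1.r1,thr2.r0)
[SC] allowed = {0020; 0022; 0220; 0222; 1000; 1002; 1020; 1022; 1220; 1222}
[TSO] allowed = {0000; 0002; 0020; 0022; 0220; 0222; 1000; 1002; 1020; 1022; 1220; 1222}
[PSO] allowed = {0000; 0002; 0020; 0022; 0220; 0222; 1000; 1002; 1020; 1022; 1220; 1222}
target 0002 ∈ {TSO,PSO}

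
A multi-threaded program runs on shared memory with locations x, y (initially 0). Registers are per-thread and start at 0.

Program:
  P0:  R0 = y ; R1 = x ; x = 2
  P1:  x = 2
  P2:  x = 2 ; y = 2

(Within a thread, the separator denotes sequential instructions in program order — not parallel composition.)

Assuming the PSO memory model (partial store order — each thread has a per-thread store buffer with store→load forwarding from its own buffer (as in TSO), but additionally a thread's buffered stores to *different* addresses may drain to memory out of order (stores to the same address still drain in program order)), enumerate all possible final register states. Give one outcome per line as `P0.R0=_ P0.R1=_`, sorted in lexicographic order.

P0.R0=0 P0.R1=0
P0.R0=0 P0.R1=2
P0.R0=2 P0.R1=0
P0.R0=2 P0.R1=2

outcome vector order: (P0.R0,P0.R1)
|PSO outcomes| = 4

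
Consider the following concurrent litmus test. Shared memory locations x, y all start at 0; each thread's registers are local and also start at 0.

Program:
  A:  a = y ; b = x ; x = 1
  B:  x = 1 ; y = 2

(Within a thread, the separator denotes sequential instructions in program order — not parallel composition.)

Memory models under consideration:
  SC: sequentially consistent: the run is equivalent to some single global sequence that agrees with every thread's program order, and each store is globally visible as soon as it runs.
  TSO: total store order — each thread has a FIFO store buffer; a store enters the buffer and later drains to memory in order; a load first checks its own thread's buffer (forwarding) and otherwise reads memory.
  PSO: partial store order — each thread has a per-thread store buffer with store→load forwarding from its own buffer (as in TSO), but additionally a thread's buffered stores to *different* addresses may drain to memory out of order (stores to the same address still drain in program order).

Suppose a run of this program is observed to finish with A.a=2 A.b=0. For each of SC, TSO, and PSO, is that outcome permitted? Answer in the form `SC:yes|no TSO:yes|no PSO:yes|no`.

outcome vector order: (A.a,A.b)
SC: 3 outcomes — {(0,0), (0,1), (2,1)}
TSO: 3 outcomes — {(0,0), (0,1), (2,1)}
PSO: 4 outcomes — {(0,0), (0,1), (2,0), (2,1)}
target (2,0) ∈ {PSO}

SC:no TSO:no PSO:yes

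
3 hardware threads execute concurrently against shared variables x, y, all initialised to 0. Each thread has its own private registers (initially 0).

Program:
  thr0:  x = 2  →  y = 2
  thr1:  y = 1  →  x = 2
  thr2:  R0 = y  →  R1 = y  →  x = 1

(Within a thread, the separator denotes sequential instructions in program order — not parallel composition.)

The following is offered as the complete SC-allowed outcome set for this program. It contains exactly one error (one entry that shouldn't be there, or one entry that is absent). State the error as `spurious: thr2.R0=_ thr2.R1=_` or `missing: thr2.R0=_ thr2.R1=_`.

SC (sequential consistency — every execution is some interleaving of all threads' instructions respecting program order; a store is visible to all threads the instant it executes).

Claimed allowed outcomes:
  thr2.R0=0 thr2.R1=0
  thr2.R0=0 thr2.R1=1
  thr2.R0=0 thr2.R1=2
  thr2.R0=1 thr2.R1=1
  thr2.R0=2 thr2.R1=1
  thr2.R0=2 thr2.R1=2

outcome vector order: (thr2.R0,thr2.R1)
under SC → (0,0), (0,1), (0,2), (1,1), (1,2), (2,1), (2,2)
SC∖claimed = {(1,2)}

missing: thr2.R0=1 thr2.R1=2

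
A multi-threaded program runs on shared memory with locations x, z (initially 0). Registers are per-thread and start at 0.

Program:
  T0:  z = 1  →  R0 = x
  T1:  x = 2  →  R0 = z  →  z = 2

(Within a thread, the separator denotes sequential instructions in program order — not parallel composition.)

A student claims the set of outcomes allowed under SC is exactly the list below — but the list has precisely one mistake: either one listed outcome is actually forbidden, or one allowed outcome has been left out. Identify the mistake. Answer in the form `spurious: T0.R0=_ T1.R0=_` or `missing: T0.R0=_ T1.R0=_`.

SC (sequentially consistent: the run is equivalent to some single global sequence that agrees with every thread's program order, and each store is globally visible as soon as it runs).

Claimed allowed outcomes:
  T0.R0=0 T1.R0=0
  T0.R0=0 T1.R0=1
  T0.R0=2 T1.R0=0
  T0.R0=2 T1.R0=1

spurious: T0.R0=0 T1.R0=0

outcome vector order: (T0.R0,T1.R0)
SC (3): <0 1>; <2 0>; <2 1>
claimed∖SC = {<0 0>}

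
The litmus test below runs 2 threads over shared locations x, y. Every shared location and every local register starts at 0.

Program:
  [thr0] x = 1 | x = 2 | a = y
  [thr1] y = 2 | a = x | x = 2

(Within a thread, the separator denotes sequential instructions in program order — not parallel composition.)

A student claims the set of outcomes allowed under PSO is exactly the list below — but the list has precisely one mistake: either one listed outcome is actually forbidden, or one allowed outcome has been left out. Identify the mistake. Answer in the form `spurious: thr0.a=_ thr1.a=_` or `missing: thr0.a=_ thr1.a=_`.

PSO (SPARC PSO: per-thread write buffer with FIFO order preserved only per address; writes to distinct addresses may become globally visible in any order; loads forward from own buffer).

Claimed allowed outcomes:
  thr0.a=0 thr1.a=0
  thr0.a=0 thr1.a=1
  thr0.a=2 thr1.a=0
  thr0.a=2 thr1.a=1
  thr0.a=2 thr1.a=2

missing: thr0.a=0 thr1.a=2

outcome vector order: (thr0.a,thr1.a)
[PSO] allowed = {0/0 0/1 0/2 2/0 2/1 2/2}
PSO∖claimed = {0/2}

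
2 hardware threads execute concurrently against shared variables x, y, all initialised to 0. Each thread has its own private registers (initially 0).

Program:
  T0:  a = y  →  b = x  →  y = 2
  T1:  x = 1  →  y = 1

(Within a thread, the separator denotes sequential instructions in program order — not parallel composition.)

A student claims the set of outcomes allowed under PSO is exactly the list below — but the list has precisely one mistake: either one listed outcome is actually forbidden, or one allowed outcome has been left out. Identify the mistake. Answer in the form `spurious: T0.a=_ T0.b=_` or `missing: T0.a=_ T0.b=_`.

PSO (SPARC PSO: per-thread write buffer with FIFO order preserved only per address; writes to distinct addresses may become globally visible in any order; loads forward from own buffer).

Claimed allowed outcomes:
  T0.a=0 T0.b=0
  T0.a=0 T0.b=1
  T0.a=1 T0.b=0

outcome vector order: (T0.a,T0.b)
[PSO] allowed = {00; 01; 10; 11}
PSO∖claimed = {11}

missing: T0.a=1 T0.b=1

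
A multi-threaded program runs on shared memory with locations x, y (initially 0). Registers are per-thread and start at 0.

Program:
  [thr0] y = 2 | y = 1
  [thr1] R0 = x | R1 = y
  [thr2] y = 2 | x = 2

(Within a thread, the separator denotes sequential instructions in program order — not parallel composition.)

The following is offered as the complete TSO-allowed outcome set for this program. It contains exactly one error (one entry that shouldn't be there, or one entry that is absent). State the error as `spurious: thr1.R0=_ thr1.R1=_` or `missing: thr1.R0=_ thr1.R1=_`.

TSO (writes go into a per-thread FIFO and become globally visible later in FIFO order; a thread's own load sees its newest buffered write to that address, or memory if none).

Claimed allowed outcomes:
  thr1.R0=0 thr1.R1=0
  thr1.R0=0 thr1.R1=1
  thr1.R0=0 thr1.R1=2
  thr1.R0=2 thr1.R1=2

missing: thr1.R0=2 thr1.R1=1

outcome vector order: (thr1.R0,thr1.R1)
TSO: 5 outcomes — {0/0, 0/1, 0/2, 2/1, 2/2}
TSO∖claimed = {2/1}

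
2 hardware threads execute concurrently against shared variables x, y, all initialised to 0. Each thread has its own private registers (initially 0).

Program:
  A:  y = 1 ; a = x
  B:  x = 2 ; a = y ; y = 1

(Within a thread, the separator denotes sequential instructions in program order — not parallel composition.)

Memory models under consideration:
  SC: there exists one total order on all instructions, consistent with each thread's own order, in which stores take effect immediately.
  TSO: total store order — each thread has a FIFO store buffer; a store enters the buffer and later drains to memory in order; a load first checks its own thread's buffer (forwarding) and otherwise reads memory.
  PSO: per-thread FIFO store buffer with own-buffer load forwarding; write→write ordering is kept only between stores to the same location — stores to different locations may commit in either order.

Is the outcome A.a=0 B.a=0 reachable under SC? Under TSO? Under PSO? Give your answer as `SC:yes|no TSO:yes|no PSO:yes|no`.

SC:no TSO:yes PSO:yes

outcome vector order: (A.a,B.a)
SC (3): 0/1; 2/0; 2/1
TSO (4): 0/0; 0/1; 2/0; 2/1
PSO (4): 0/0; 0/1; 2/0; 2/1
target 0/0 ∈ {TSO,PSO}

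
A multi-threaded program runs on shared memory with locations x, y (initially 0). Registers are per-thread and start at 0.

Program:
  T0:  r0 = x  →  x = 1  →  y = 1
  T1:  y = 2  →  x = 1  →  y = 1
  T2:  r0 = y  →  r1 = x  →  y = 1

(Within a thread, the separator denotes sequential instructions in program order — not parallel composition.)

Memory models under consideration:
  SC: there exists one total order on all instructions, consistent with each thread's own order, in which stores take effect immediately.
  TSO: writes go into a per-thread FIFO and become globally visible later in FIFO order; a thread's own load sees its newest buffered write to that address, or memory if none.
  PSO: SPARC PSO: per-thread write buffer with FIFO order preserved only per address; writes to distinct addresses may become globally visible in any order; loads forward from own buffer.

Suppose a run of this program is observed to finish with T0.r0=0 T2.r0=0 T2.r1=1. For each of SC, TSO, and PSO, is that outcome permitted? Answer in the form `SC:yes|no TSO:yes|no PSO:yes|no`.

SC:yes TSO:yes PSO:yes

outcome vector order: (T0.r0,T2.r0,T2.r1)
[SC] allowed = {<0 0 0>, <0 0 1>, <0 1 1>, <0 2 0>, <0 2 1>, <1 0 0>, <1 0 1>, <1 1 1>, <1 2 0>, <1 2 1>}
[TSO] allowed = {<0 0 0>, <0 0 1>, <0 1 1>, <0 2 0>, <0 2 1>, <1 0 0>, <1 0 1>, <1 1 1>, <1 2 0>, <1 2 1>}
[PSO] allowed = {<0 0 0>, <0 0 1>, <0 1 0>, <0 1 1>, <0 2 0>, <0 2 1>, <1 0 0>, <1 0 1>, <1 1 0>, <1 1 1>, <1 2 0>, <1 2 1>}
target <0 0 1> ∈ {SC,TSO,PSO}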